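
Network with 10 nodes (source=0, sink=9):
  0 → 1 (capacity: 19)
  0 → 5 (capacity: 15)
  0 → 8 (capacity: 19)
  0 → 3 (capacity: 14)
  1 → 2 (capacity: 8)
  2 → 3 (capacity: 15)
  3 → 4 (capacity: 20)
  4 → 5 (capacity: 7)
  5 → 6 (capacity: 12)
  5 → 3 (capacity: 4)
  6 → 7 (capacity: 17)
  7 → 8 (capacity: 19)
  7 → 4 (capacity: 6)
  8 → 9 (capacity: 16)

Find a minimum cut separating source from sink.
Min cut value = 16, edges: (8,9)

Min cut value: 16
Partition: S = [0, 1, 2, 3, 4, 5, 6, 7, 8], T = [9]
Cut edges: (8,9)

By max-flow min-cut theorem, max flow = min cut = 16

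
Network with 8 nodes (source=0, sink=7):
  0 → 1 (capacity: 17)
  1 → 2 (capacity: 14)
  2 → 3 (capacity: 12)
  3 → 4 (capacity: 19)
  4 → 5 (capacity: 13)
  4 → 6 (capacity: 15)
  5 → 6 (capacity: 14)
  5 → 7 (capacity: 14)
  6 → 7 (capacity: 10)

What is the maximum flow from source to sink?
Maximum flow = 12

Max flow: 12

Flow assignment:
  0 → 1: 12/17
  1 → 2: 12/14
  2 → 3: 12/12
  3 → 4: 12/19
  4 → 5: 12/13
  5 → 7: 12/14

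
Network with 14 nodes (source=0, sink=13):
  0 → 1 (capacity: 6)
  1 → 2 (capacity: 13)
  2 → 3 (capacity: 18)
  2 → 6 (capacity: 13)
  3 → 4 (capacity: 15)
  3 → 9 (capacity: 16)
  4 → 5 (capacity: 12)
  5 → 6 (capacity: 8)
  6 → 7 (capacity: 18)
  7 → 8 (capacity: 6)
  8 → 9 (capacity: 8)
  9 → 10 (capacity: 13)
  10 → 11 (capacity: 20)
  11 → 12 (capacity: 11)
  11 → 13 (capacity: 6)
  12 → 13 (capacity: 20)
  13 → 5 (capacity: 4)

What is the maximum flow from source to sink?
Maximum flow = 6

Max flow: 6

Flow assignment:
  0 → 1: 6/6
  1 → 2: 6/13
  2 → 3: 6/18
  3 → 9: 6/16
  9 → 10: 6/13
  10 → 11: 6/20
  11 → 13: 6/6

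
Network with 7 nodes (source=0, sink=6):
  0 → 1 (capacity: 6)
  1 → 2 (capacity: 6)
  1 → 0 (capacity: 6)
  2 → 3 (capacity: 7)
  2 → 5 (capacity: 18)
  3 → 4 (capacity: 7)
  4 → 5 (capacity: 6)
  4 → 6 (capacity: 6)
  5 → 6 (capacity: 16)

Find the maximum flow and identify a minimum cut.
Max flow = 6, Min cut edges: (1,2)

Maximum flow: 6
Minimum cut: (1,2)
Partition: S = [0, 1], T = [2, 3, 4, 5, 6]

Max-flow min-cut theorem verified: both equal 6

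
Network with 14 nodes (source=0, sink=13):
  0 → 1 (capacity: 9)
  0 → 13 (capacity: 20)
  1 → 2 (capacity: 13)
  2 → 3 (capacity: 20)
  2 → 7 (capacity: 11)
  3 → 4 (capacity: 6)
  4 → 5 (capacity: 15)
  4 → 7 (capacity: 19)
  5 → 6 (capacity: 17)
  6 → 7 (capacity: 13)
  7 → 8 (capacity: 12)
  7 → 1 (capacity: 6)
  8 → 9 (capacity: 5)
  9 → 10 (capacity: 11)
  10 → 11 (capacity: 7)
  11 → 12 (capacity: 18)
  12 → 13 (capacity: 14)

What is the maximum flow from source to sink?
Maximum flow = 25

Max flow: 25

Flow assignment:
  0 → 1: 5/9
  0 → 13: 20/20
  1 → 2: 9/13
  2 → 7: 9/11
  7 → 8: 5/12
  7 → 1: 4/6
  8 → 9: 5/5
  9 → 10: 5/11
  10 → 11: 5/7
  11 → 12: 5/18
  12 → 13: 5/14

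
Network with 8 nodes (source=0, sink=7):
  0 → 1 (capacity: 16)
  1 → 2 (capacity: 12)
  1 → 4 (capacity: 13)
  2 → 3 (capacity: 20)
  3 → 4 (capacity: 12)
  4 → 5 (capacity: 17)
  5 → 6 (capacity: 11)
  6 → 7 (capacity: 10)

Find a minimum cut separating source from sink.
Min cut value = 10, edges: (6,7)

Min cut value: 10
Partition: S = [0, 1, 2, 3, 4, 5, 6], T = [7]
Cut edges: (6,7)

By max-flow min-cut theorem, max flow = min cut = 10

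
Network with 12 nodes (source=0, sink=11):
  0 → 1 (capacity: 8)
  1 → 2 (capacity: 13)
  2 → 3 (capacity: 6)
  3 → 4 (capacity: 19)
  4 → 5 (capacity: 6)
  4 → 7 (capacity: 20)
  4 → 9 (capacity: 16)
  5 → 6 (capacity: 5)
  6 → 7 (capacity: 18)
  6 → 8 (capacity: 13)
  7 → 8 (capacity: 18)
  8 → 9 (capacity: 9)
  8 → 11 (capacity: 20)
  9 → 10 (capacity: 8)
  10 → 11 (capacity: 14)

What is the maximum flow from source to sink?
Maximum flow = 6

Max flow: 6

Flow assignment:
  0 → 1: 6/8
  1 → 2: 6/13
  2 → 3: 6/6
  3 → 4: 6/19
  4 → 7: 6/20
  7 → 8: 6/18
  8 → 11: 6/20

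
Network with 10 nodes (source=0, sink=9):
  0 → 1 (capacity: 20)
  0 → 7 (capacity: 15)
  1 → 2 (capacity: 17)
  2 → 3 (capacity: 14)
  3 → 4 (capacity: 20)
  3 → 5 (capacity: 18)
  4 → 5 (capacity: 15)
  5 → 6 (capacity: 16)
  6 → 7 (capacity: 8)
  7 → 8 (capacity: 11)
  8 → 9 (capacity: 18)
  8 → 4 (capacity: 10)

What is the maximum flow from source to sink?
Maximum flow = 11

Max flow: 11

Flow assignment:
  0 → 1: 8/20
  0 → 7: 3/15
  1 → 2: 8/17
  2 → 3: 8/14
  3 → 5: 8/18
  5 → 6: 8/16
  6 → 7: 8/8
  7 → 8: 11/11
  8 → 9: 11/18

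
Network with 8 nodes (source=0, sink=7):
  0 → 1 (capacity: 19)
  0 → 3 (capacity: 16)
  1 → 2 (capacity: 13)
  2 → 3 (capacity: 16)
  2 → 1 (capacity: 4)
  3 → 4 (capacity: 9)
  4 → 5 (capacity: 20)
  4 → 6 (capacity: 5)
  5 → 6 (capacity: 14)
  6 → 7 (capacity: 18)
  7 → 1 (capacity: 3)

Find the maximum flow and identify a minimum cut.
Max flow = 9, Min cut edges: (3,4)

Maximum flow: 9
Minimum cut: (3,4)
Partition: S = [0, 1, 2, 3], T = [4, 5, 6, 7]

Max-flow min-cut theorem verified: both equal 9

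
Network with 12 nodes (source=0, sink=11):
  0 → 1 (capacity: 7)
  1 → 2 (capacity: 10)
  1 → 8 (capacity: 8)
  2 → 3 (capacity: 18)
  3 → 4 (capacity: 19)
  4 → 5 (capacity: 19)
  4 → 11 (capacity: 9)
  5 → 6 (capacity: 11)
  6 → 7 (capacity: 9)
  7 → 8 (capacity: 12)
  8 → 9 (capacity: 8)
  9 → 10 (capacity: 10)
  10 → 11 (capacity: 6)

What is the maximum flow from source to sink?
Maximum flow = 7

Max flow: 7

Flow assignment:
  0 → 1: 7/7
  1 → 2: 7/10
  2 → 3: 7/18
  3 → 4: 7/19
  4 → 11: 7/9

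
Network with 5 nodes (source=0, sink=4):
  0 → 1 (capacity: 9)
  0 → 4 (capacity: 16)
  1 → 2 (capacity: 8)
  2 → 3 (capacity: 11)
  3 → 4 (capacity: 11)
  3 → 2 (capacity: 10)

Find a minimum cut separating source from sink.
Min cut value = 24, edges: (0,4), (1,2)

Min cut value: 24
Partition: S = [0, 1], T = [2, 3, 4]
Cut edges: (0,4), (1,2)

By max-flow min-cut theorem, max flow = min cut = 24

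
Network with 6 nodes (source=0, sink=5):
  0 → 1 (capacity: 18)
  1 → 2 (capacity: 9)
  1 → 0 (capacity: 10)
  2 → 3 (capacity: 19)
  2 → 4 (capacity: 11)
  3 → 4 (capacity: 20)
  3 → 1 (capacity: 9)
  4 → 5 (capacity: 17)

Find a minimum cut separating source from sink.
Min cut value = 9, edges: (1,2)

Min cut value: 9
Partition: S = [0, 1], T = [2, 3, 4, 5]
Cut edges: (1,2)

By max-flow min-cut theorem, max flow = min cut = 9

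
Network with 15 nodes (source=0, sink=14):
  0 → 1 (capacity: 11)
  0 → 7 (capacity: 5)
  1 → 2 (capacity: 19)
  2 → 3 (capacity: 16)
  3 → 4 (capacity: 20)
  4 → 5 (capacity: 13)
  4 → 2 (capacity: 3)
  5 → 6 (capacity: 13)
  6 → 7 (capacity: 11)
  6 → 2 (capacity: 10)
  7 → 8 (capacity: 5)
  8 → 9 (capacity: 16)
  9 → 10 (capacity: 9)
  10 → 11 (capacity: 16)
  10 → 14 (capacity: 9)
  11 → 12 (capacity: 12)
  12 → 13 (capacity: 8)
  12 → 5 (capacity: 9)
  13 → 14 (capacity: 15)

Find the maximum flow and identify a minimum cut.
Max flow = 5, Min cut edges: (7,8)

Maximum flow: 5
Minimum cut: (7,8)
Partition: S = [0, 1, 2, 3, 4, 5, 6, 7], T = [8, 9, 10, 11, 12, 13, 14]

Max-flow min-cut theorem verified: both equal 5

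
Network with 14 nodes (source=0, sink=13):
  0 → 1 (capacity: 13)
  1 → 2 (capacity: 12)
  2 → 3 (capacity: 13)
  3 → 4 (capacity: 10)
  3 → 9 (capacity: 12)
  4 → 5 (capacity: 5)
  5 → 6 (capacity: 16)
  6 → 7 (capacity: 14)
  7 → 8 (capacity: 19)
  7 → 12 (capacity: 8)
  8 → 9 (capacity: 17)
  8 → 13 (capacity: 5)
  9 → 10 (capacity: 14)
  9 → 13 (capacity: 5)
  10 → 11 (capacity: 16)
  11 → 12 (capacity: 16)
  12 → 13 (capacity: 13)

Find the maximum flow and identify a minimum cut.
Max flow = 12, Min cut edges: (1,2)

Maximum flow: 12
Minimum cut: (1,2)
Partition: S = [0, 1], T = [2, 3, 4, 5, 6, 7, 8, 9, 10, 11, 12, 13]

Max-flow min-cut theorem verified: both equal 12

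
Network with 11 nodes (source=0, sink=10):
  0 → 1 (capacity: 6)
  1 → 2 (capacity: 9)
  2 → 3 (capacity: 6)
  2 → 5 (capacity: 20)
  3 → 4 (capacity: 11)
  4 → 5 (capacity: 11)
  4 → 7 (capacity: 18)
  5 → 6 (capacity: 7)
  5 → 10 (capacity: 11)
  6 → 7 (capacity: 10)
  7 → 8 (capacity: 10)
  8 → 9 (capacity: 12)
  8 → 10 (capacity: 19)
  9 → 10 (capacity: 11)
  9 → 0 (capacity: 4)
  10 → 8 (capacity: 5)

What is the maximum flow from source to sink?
Maximum flow = 6

Max flow: 6

Flow assignment:
  0 → 1: 6/6
  1 → 2: 6/9
  2 → 5: 6/20
  5 → 10: 6/11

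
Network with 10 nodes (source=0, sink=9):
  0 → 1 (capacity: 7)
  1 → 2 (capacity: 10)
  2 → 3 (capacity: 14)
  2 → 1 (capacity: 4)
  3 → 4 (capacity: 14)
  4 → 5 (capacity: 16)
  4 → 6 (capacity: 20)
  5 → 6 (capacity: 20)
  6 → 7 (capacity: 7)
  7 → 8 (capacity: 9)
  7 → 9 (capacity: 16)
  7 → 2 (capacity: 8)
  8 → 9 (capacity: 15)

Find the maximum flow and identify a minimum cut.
Max flow = 7, Min cut edges: (6,7)

Maximum flow: 7
Minimum cut: (6,7)
Partition: S = [0, 1, 2, 3, 4, 5, 6], T = [7, 8, 9]

Max-flow min-cut theorem verified: both equal 7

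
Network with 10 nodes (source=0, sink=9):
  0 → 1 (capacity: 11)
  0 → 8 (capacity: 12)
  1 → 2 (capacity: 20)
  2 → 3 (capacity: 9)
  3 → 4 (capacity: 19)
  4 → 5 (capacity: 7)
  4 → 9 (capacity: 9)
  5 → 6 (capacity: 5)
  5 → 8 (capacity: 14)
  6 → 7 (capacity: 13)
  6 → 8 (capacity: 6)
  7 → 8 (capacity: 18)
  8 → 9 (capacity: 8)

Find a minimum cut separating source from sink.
Min cut value = 17, edges: (4,9), (8,9)

Min cut value: 17
Partition: S = [0, 1, 2, 3, 4, 5, 6, 7, 8], T = [9]
Cut edges: (4,9), (8,9)

By max-flow min-cut theorem, max flow = min cut = 17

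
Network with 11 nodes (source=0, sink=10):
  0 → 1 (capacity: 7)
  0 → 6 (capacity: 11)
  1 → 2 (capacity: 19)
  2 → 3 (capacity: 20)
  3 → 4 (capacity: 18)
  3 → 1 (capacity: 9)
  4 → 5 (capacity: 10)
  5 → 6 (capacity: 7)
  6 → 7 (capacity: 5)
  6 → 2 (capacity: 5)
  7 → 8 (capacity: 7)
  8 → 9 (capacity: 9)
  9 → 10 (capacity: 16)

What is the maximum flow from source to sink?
Maximum flow = 5

Max flow: 5

Flow assignment:
  0 → 1: 5/7
  1 → 2: 7/19
  2 → 3: 7/20
  3 → 4: 5/18
  3 → 1: 2/9
  4 → 5: 5/10
  5 → 6: 5/7
  6 → 7: 5/5
  7 → 8: 5/7
  8 → 9: 5/9
  9 → 10: 5/16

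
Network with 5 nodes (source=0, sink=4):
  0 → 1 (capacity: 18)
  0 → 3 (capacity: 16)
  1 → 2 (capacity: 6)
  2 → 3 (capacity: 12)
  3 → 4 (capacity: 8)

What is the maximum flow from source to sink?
Maximum flow = 8

Max flow: 8

Flow assignment:
  0 → 1: 6/18
  0 → 3: 2/16
  1 → 2: 6/6
  2 → 3: 6/12
  3 → 4: 8/8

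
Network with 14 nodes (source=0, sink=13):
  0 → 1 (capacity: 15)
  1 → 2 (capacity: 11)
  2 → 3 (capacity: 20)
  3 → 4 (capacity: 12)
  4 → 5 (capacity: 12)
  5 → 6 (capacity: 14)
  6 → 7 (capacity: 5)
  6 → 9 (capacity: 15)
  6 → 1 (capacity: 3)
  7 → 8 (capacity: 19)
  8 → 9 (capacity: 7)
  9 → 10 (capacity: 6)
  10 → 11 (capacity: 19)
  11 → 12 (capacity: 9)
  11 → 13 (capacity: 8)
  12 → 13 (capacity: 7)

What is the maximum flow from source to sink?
Maximum flow = 6

Max flow: 6

Flow assignment:
  0 → 1: 6/15
  1 → 2: 9/11
  2 → 3: 9/20
  3 → 4: 9/12
  4 → 5: 9/12
  5 → 6: 9/14
  6 → 9: 6/15
  6 → 1: 3/3
  9 → 10: 6/6
  10 → 11: 6/19
  11 → 13: 6/8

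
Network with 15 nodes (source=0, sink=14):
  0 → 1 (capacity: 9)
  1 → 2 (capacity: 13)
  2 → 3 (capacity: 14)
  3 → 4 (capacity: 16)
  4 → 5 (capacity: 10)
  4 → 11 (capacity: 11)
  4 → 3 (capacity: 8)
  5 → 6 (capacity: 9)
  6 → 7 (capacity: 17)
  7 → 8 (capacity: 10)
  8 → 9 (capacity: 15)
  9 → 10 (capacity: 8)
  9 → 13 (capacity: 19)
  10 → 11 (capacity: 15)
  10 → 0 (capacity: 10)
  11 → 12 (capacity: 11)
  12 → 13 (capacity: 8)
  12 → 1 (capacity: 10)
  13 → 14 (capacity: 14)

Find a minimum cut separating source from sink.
Min cut value = 9, edges: (0,1)

Min cut value: 9
Partition: S = [0], T = [1, 2, 3, 4, 5, 6, 7, 8, 9, 10, 11, 12, 13, 14]
Cut edges: (0,1)

By max-flow min-cut theorem, max flow = min cut = 9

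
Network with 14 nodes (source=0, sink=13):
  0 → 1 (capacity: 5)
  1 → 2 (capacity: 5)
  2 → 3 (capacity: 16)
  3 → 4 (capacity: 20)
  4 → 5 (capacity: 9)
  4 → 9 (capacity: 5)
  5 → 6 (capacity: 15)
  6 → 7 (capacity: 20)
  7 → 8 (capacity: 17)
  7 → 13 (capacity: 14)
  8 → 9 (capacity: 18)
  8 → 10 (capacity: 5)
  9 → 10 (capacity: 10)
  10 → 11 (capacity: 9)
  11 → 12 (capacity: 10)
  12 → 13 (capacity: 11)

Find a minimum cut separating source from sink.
Min cut value = 5, edges: (1,2)

Min cut value: 5
Partition: S = [0, 1], T = [2, 3, 4, 5, 6, 7, 8, 9, 10, 11, 12, 13]
Cut edges: (1,2)

By max-flow min-cut theorem, max flow = min cut = 5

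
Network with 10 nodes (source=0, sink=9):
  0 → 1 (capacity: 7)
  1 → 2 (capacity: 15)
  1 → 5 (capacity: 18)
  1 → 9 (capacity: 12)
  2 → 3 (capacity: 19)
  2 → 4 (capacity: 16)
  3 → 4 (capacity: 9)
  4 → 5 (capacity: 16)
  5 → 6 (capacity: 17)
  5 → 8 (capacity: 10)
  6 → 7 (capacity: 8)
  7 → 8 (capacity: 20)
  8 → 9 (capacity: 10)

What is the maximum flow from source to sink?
Maximum flow = 7

Max flow: 7

Flow assignment:
  0 → 1: 7/7
  1 → 9: 7/12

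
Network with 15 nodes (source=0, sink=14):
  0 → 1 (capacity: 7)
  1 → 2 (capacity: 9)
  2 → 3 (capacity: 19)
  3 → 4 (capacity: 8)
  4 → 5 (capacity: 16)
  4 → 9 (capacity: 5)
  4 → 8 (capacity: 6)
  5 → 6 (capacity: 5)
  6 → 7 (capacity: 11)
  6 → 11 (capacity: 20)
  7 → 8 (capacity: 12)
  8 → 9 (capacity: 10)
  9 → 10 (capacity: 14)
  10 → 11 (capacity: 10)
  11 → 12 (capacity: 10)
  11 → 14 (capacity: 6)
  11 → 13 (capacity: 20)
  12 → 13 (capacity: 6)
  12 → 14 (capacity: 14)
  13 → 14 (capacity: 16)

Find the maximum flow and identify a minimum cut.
Max flow = 7, Min cut edges: (0,1)

Maximum flow: 7
Minimum cut: (0,1)
Partition: S = [0], T = [1, 2, 3, 4, 5, 6, 7, 8, 9, 10, 11, 12, 13, 14]

Max-flow min-cut theorem verified: both equal 7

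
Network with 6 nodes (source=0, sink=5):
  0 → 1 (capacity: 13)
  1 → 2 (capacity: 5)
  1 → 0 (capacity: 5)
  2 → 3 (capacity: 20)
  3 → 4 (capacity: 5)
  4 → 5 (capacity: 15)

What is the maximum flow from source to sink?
Maximum flow = 5

Max flow: 5

Flow assignment:
  0 → 1: 5/13
  1 → 2: 5/5
  2 → 3: 5/20
  3 → 4: 5/5
  4 → 5: 5/15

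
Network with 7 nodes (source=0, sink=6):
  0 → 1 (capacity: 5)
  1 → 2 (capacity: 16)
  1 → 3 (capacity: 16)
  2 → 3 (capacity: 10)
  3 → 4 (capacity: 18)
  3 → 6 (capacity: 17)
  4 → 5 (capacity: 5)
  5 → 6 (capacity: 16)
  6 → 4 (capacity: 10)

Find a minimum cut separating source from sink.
Min cut value = 5, edges: (0,1)

Min cut value: 5
Partition: S = [0], T = [1, 2, 3, 4, 5, 6]
Cut edges: (0,1)

By max-flow min-cut theorem, max flow = min cut = 5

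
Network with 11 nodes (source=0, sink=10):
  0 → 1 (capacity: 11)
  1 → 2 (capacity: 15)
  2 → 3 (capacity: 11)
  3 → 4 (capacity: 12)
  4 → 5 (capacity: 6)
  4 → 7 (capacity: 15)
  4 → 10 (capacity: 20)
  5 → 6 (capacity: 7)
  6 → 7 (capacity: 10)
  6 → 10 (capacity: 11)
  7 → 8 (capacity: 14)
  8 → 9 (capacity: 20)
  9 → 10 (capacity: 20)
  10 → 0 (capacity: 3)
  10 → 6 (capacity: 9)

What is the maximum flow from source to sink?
Maximum flow = 11

Max flow: 11

Flow assignment:
  0 → 1: 11/11
  1 → 2: 11/15
  2 → 3: 11/11
  3 → 4: 11/12
  4 → 10: 11/20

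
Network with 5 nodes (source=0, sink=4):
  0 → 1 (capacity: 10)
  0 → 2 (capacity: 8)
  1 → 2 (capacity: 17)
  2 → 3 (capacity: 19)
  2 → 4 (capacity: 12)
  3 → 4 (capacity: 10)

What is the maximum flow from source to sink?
Maximum flow = 18

Max flow: 18

Flow assignment:
  0 → 1: 10/10
  0 → 2: 8/8
  1 → 2: 10/17
  2 → 3: 6/19
  2 → 4: 12/12
  3 → 4: 6/10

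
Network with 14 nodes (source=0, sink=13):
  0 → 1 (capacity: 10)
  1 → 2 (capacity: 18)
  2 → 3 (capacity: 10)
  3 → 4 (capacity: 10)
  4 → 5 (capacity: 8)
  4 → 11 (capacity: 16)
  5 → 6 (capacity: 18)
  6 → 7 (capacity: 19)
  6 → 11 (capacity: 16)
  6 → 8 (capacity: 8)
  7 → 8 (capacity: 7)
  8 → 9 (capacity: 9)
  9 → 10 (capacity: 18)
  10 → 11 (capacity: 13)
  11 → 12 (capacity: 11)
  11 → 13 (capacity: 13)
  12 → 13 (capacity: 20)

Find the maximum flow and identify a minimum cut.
Max flow = 10, Min cut edges: (3,4)

Maximum flow: 10
Minimum cut: (3,4)
Partition: S = [0, 1, 2, 3], T = [4, 5, 6, 7, 8, 9, 10, 11, 12, 13]

Max-flow min-cut theorem verified: both equal 10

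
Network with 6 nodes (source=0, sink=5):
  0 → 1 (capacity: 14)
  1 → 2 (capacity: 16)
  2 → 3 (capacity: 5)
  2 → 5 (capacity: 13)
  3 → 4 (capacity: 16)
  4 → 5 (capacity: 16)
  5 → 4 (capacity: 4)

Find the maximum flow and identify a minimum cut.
Max flow = 14, Min cut edges: (0,1)

Maximum flow: 14
Minimum cut: (0,1)
Partition: S = [0], T = [1, 2, 3, 4, 5]

Max-flow min-cut theorem verified: both equal 14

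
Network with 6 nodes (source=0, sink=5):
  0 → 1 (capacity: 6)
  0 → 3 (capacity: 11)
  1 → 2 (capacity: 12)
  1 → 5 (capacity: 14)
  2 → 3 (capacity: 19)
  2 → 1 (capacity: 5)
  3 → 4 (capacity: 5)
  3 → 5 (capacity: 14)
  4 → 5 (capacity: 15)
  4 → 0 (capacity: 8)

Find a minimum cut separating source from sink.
Min cut value = 17, edges: (0,1), (0,3)

Min cut value: 17
Partition: S = [0], T = [1, 2, 3, 4, 5]
Cut edges: (0,1), (0,3)

By max-flow min-cut theorem, max flow = min cut = 17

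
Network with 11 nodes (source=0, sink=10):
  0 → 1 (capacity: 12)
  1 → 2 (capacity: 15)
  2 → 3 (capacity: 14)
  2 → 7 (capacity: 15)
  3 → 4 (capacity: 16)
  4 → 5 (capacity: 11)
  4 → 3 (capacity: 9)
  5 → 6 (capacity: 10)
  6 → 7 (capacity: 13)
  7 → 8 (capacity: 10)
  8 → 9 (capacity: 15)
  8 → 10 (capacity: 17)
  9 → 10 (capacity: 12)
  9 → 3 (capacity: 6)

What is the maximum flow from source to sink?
Maximum flow = 10

Max flow: 10

Flow assignment:
  0 → 1: 10/12
  1 → 2: 10/15
  2 → 7: 10/15
  7 → 8: 10/10
  8 → 10: 10/17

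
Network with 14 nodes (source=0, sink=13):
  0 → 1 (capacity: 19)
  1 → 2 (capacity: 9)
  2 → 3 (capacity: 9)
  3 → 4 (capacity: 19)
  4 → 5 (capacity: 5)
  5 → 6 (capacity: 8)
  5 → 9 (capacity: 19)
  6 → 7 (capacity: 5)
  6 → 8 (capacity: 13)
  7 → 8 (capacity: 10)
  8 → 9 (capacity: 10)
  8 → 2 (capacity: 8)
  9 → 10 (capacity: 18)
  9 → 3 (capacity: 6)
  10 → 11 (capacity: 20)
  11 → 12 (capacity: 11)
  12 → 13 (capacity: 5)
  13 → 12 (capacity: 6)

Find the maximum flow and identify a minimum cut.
Max flow = 5, Min cut edges: (12,13)

Maximum flow: 5
Minimum cut: (12,13)
Partition: S = [0, 1, 2, 3, 4, 5, 6, 7, 8, 9, 10, 11, 12], T = [13]

Max-flow min-cut theorem verified: both equal 5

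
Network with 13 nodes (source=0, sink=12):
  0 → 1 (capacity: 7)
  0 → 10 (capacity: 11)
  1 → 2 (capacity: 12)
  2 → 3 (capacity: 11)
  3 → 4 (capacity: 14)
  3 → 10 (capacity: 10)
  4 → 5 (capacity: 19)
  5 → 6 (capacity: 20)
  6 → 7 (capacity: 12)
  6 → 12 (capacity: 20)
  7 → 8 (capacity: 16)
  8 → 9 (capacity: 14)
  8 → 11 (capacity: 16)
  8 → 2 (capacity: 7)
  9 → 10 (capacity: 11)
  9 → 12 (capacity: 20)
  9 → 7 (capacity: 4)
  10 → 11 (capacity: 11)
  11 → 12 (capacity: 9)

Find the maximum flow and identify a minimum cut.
Max flow = 16, Min cut edges: (0,1), (11,12)

Maximum flow: 16
Minimum cut: (0,1), (11,12)
Partition: S = [0, 10, 11], T = [1, 2, 3, 4, 5, 6, 7, 8, 9, 12]

Max-flow min-cut theorem verified: both equal 16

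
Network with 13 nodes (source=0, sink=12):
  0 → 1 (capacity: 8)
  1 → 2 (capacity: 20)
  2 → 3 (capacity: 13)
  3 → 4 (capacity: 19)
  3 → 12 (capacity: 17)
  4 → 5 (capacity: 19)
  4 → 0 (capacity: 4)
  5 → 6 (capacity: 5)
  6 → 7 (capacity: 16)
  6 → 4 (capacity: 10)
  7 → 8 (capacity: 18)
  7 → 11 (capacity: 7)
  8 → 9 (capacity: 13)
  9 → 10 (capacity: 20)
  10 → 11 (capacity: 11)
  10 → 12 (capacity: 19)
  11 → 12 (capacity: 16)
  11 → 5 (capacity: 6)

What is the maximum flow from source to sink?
Maximum flow = 8

Max flow: 8

Flow assignment:
  0 → 1: 8/8
  1 → 2: 8/20
  2 → 3: 8/13
  3 → 12: 8/17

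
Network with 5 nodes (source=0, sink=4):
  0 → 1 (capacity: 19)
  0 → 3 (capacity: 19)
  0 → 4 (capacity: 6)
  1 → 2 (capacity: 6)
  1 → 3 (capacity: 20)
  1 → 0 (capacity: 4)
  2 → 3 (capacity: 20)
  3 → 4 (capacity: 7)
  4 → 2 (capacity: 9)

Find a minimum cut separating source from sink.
Min cut value = 13, edges: (0,4), (3,4)

Min cut value: 13
Partition: S = [0, 1, 2, 3], T = [4]
Cut edges: (0,4), (3,4)

By max-flow min-cut theorem, max flow = min cut = 13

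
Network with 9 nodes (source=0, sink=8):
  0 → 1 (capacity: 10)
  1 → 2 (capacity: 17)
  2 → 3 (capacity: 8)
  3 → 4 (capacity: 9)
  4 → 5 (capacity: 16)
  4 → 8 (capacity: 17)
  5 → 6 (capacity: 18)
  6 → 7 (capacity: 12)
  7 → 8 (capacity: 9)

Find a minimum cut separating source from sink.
Min cut value = 8, edges: (2,3)

Min cut value: 8
Partition: S = [0, 1, 2], T = [3, 4, 5, 6, 7, 8]
Cut edges: (2,3)

By max-flow min-cut theorem, max flow = min cut = 8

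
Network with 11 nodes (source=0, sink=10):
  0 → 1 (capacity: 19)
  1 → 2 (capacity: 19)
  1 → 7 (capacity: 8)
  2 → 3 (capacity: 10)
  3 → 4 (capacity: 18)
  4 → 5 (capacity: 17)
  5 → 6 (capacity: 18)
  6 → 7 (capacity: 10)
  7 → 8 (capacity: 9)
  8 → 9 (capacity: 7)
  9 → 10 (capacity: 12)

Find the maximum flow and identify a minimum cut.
Max flow = 7, Min cut edges: (8,9)

Maximum flow: 7
Minimum cut: (8,9)
Partition: S = [0, 1, 2, 3, 4, 5, 6, 7, 8], T = [9, 10]

Max-flow min-cut theorem verified: both equal 7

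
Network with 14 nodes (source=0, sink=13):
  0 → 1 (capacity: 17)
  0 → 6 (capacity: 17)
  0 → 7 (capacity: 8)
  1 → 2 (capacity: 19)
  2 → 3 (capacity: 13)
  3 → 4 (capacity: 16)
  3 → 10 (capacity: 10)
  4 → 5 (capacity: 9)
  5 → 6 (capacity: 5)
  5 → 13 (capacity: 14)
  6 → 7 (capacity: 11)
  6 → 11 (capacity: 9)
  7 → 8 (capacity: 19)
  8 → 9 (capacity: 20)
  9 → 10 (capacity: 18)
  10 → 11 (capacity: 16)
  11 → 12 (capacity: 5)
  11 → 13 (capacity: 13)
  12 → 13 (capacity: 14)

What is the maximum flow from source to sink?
Maximum flow = 27

Max flow: 27

Flow assignment:
  0 → 1: 9/17
  0 → 6: 10/17
  0 → 7: 8/8
  1 → 2: 9/19
  2 → 3: 9/13
  3 → 4: 9/16
  4 → 5: 9/9
  5 → 13: 9/14
  6 → 7: 8/11
  6 → 11: 2/9
  7 → 8: 16/19
  8 → 9: 16/20
  9 → 10: 16/18
  10 → 11: 16/16
  11 → 12: 5/5
  11 → 13: 13/13
  12 → 13: 5/14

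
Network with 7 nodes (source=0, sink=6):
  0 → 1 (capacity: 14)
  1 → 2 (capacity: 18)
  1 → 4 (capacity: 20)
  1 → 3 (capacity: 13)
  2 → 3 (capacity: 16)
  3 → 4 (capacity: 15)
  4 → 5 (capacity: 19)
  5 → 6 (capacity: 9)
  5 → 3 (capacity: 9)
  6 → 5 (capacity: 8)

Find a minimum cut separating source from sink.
Min cut value = 9, edges: (5,6)

Min cut value: 9
Partition: S = [0, 1, 2, 3, 4, 5], T = [6]
Cut edges: (5,6)

By max-flow min-cut theorem, max flow = min cut = 9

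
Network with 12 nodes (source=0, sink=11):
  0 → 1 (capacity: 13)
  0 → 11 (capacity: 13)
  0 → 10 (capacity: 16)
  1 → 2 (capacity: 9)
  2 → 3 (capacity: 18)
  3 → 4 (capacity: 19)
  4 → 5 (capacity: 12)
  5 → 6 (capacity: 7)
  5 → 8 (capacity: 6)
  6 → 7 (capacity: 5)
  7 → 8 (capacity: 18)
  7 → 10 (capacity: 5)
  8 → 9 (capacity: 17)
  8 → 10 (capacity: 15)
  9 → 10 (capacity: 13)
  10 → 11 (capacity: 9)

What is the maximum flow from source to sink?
Maximum flow = 22

Max flow: 22

Flow assignment:
  0 → 1: 9/13
  0 → 11: 13/13
  1 → 2: 9/9
  2 → 3: 9/18
  3 → 4: 9/19
  4 → 5: 9/12
  5 → 6: 3/7
  5 → 8: 6/6
  6 → 7: 3/5
  7 → 10: 3/5
  8 → 10: 6/15
  10 → 11: 9/9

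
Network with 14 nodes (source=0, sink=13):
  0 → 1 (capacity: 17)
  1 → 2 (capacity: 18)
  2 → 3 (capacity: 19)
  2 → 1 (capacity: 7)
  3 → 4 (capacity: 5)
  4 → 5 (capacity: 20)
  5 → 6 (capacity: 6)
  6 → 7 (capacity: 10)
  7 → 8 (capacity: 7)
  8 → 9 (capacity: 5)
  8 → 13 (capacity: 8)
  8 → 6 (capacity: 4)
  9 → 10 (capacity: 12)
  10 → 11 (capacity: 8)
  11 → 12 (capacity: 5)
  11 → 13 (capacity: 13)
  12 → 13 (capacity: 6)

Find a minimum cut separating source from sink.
Min cut value = 5, edges: (3,4)

Min cut value: 5
Partition: S = [0, 1, 2, 3], T = [4, 5, 6, 7, 8, 9, 10, 11, 12, 13]
Cut edges: (3,4)

By max-flow min-cut theorem, max flow = min cut = 5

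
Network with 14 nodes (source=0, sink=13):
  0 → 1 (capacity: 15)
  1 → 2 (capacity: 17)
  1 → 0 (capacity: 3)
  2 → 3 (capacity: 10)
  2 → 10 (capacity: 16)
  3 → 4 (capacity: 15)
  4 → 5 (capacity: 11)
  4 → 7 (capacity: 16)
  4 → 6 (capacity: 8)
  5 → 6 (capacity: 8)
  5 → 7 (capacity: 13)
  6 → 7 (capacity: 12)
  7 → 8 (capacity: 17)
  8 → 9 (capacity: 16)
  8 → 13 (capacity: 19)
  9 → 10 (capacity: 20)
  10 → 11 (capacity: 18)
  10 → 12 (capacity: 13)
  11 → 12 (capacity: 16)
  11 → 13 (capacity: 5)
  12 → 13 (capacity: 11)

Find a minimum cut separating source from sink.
Min cut value = 15, edges: (0,1)

Min cut value: 15
Partition: S = [0], T = [1, 2, 3, 4, 5, 6, 7, 8, 9, 10, 11, 12, 13]
Cut edges: (0,1)

By max-flow min-cut theorem, max flow = min cut = 15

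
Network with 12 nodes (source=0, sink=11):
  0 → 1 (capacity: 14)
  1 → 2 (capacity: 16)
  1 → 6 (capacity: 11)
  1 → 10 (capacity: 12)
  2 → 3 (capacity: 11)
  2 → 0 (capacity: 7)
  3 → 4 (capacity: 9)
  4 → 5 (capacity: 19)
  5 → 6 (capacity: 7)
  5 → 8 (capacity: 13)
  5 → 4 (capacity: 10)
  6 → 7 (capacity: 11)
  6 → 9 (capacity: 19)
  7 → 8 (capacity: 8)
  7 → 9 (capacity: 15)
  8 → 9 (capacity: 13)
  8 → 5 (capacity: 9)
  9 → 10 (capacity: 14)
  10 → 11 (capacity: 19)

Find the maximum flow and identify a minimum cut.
Max flow = 14, Min cut edges: (0,1)

Maximum flow: 14
Minimum cut: (0,1)
Partition: S = [0], T = [1, 2, 3, 4, 5, 6, 7, 8, 9, 10, 11]

Max-flow min-cut theorem verified: both equal 14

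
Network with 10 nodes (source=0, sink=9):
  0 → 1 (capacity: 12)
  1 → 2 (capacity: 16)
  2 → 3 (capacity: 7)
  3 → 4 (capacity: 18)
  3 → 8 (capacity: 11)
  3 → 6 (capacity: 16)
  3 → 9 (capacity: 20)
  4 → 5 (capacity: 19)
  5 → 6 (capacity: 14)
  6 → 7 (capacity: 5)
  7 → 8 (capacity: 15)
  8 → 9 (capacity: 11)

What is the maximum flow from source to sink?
Maximum flow = 7

Max flow: 7

Flow assignment:
  0 → 1: 7/12
  1 → 2: 7/16
  2 → 3: 7/7
  3 → 9: 7/20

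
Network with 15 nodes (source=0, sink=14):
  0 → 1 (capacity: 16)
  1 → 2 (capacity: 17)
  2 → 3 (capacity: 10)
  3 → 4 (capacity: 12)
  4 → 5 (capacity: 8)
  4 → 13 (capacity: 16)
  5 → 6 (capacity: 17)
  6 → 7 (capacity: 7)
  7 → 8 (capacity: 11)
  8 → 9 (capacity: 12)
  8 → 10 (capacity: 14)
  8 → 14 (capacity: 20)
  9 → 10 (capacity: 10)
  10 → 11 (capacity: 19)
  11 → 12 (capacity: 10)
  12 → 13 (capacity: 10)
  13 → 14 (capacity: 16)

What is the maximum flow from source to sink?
Maximum flow = 10

Max flow: 10

Flow assignment:
  0 → 1: 10/16
  1 → 2: 10/17
  2 → 3: 10/10
  3 → 4: 10/12
  4 → 13: 10/16
  13 → 14: 10/16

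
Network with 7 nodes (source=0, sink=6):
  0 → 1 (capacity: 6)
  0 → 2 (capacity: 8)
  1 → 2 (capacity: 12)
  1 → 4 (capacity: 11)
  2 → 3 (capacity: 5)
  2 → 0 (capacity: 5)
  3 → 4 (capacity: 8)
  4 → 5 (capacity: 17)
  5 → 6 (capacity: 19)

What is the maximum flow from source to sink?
Maximum flow = 11

Max flow: 11

Flow assignment:
  0 → 1: 6/6
  0 → 2: 5/8
  1 → 4: 6/11
  2 → 3: 5/5
  3 → 4: 5/8
  4 → 5: 11/17
  5 → 6: 11/19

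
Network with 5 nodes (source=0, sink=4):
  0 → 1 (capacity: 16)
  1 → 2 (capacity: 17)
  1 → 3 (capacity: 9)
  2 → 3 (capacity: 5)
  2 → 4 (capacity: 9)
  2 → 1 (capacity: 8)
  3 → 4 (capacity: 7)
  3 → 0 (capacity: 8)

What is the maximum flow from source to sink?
Maximum flow = 16

Max flow: 16

Flow assignment:
  0 → 1: 16/16
  1 → 2: 14/17
  1 → 3: 2/9
  2 → 3: 5/5
  2 → 4: 9/9
  3 → 4: 7/7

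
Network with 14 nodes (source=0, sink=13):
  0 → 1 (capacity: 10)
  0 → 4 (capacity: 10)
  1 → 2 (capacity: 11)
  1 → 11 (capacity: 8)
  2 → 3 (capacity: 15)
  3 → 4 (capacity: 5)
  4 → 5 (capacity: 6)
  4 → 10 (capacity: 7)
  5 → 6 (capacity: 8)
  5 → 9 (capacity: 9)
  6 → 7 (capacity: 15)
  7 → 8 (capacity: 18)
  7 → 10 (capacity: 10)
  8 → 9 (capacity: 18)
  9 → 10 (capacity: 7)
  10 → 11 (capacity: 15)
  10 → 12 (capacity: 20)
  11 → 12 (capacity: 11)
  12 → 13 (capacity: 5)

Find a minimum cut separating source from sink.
Min cut value = 5, edges: (12,13)

Min cut value: 5
Partition: S = [0, 1, 2, 3, 4, 5, 6, 7, 8, 9, 10, 11, 12], T = [13]
Cut edges: (12,13)

By max-flow min-cut theorem, max flow = min cut = 5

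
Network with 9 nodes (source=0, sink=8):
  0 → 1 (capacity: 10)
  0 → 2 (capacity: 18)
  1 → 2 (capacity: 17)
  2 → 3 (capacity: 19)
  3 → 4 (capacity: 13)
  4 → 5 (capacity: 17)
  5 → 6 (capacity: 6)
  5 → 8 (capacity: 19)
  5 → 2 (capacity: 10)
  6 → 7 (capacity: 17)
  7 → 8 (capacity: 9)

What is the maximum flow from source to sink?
Maximum flow = 13

Max flow: 13

Flow assignment:
  0 → 1: 1/10
  0 → 2: 12/18
  1 → 2: 1/17
  2 → 3: 13/19
  3 → 4: 13/13
  4 → 5: 13/17
  5 → 8: 13/19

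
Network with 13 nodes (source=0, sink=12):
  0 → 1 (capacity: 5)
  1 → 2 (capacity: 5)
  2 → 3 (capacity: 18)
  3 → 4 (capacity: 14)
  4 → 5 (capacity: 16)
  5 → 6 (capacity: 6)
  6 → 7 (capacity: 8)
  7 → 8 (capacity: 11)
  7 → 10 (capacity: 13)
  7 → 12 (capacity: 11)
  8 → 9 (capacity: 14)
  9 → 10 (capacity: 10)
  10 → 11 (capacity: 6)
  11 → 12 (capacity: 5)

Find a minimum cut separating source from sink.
Min cut value = 5, edges: (1,2)

Min cut value: 5
Partition: S = [0, 1], T = [2, 3, 4, 5, 6, 7, 8, 9, 10, 11, 12]
Cut edges: (1,2)

By max-flow min-cut theorem, max flow = min cut = 5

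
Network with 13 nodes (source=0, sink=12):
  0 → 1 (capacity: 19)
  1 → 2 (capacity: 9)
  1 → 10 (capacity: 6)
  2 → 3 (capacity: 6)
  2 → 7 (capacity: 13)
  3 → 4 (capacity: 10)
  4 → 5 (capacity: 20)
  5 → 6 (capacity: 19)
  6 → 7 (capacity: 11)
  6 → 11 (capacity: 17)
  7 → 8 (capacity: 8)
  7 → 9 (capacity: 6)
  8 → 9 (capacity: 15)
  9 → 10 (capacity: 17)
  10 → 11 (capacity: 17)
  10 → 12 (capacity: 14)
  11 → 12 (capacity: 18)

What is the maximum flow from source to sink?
Maximum flow = 15

Max flow: 15

Flow assignment:
  0 → 1: 15/19
  1 → 2: 9/9
  1 → 10: 6/6
  2 → 7: 9/13
  7 → 8: 3/8
  7 → 9: 6/6
  8 → 9: 3/15
  9 → 10: 9/17
  10 → 11: 1/17
  10 → 12: 14/14
  11 → 12: 1/18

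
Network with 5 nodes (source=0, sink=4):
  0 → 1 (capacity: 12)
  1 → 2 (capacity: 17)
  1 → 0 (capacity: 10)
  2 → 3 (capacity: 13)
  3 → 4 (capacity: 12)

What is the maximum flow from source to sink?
Maximum flow = 12

Max flow: 12

Flow assignment:
  0 → 1: 12/12
  1 → 2: 12/17
  2 → 3: 12/13
  3 → 4: 12/12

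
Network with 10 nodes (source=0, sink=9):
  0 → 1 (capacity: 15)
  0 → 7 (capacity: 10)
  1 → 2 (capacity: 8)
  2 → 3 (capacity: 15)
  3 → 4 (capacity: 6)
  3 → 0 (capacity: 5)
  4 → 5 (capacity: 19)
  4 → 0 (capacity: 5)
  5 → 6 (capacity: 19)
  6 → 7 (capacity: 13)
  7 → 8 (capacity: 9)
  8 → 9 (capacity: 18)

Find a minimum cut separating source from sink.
Min cut value = 9, edges: (7,8)

Min cut value: 9
Partition: S = [0, 1, 2, 3, 4, 5, 6, 7], T = [8, 9]
Cut edges: (7,8)

By max-flow min-cut theorem, max flow = min cut = 9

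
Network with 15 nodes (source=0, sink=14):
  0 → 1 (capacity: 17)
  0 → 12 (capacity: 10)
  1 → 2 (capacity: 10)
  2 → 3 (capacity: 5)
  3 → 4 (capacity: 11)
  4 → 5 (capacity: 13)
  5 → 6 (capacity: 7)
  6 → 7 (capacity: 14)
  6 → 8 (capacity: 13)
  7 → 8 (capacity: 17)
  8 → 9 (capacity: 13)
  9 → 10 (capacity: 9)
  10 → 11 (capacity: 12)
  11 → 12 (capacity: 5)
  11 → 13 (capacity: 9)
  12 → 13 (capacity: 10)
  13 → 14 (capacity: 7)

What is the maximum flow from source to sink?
Maximum flow = 7

Max flow: 7

Flow assignment:
  0 → 1: 5/17
  0 → 12: 2/10
  1 → 2: 5/10
  2 → 3: 5/5
  3 → 4: 5/11
  4 → 5: 5/13
  5 → 6: 5/7
  6 → 8: 5/13
  8 → 9: 5/13
  9 → 10: 5/9
  10 → 11: 5/12
  11 → 12: 5/5
  12 → 13: 7/10
  13 → 14: 7/7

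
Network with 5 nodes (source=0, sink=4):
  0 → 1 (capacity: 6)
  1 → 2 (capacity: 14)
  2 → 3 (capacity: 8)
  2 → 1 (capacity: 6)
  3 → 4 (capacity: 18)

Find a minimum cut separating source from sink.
Min cut value = 6, edges: (0,1)

Min cut value: 6
Partition: S = [0], T = [1, 2, 3, 4]
Cut edges: (0,1)

By max-flow min-cut theorem, max flow = min cut = 6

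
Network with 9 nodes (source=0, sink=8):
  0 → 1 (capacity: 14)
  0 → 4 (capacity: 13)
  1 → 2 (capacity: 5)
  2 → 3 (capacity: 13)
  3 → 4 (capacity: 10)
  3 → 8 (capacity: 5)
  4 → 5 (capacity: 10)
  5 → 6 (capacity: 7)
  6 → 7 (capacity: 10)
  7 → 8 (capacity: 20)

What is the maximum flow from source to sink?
Maximum flow = 12

Max flow: 12

Flow assignment:
  0 → 1: 5/14
  0 → 4: 7/13
  1 → 2: 5/5
  2 → 3: 5/13
  3 → 8: 5/5
  4 → 5: 7/10
  5 → 6: 7/7
  6 → 7: 7/10
  7 → 8: 7/20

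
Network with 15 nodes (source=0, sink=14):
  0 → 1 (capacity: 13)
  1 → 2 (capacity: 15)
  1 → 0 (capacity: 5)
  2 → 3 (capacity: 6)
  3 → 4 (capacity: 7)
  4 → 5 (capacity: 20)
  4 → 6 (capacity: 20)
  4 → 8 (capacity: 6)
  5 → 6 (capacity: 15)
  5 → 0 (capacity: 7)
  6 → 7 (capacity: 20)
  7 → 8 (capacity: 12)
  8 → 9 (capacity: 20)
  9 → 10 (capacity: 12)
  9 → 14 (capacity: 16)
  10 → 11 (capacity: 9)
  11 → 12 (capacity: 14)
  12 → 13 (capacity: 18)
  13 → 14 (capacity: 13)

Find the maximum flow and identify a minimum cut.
Max flow = 6, Min cut edges: (2,3)

Maximum flow: 6
Minimum cut: (2,3)
Partition: S = [0, 1, 2], T = [3, 4, 5, 6, 7, 8, 9, 10, 11, 12, 13, 14]

Max-flow min-cut theorem verified: both equal 6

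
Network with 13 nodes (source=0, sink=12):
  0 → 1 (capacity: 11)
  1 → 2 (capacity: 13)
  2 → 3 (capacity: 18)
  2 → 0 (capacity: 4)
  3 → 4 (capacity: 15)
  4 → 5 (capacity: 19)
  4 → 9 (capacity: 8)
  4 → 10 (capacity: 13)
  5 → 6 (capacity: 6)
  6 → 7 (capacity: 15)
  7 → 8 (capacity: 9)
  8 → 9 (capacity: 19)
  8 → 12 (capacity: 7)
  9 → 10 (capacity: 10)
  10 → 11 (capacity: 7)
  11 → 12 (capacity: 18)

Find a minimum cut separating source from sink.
Min cut value = 11, edges: (0,1)

Min cut value: 11
Partition: S = [0], T = [1, 2, 3, 4, 5, 6, 7, 8, 9, 10, 11, 12]
Cut edges: (0,1)

By max-flow min-cut theorem, max flow = min cut = 11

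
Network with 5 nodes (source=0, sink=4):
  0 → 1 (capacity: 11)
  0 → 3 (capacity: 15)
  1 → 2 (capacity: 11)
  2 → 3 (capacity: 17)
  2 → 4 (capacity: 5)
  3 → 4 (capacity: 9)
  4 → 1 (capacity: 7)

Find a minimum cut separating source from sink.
Min cut value = 14, edges: (2,4), (3,4)

Min cut value: 14
Partition: S = [0, 1, 2, 3], T = [4]
Cut edges: (2,4), (3,4)

By max-flow min-cut theorem, max flow = min cut = 14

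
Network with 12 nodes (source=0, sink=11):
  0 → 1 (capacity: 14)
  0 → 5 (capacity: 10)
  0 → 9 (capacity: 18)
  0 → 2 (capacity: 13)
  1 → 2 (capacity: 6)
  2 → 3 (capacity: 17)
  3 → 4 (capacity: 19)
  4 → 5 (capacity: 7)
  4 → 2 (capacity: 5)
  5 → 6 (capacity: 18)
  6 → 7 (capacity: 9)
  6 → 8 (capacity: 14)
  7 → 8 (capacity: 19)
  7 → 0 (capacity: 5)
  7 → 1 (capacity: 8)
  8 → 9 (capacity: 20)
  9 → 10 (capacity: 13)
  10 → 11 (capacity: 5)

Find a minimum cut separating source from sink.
Min cut value = 5, edges: (10,11)

Min cut value: 5
Partition: S = [0, 1, 2, 3, 4, 5, 6, 7, 8, 9, 10], T = [11]
Cut edges: (10,11)

By max-flow min-cut theorem, max flow = min cut = 5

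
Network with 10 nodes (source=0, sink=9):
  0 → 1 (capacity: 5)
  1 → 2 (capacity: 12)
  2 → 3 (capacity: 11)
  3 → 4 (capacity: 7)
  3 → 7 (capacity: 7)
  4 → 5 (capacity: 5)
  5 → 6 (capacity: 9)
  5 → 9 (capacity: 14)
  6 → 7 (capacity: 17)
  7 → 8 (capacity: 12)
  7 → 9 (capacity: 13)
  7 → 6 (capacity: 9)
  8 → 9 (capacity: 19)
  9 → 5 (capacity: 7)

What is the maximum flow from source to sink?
Maximum flow = 5

Max flow: 5

Flow assignment:
  0 → 1: 5/5
  1 → 2: 5/12
  2 → 3: 5/11
  3 → 7: 5/7
  7 → 9: 5/13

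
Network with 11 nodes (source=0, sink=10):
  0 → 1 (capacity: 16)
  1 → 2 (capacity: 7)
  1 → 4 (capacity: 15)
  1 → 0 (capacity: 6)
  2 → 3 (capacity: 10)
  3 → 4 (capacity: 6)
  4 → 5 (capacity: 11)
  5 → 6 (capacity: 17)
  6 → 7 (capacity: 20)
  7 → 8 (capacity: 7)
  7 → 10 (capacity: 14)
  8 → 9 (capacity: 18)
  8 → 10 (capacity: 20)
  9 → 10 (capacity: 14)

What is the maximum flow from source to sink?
Maximum flow = 11

Max flow: 11

Flow assignment:
  0 → 1: 11/16
  1 → 2: 1/7
  1 → 4: 10/15
  2 → 3: 1/10
  3 → 4: 1/6
  4 → 5: 11/11
  5 → 6: 11/17
  6 → 7: 11/20
  7 → 10: 11/14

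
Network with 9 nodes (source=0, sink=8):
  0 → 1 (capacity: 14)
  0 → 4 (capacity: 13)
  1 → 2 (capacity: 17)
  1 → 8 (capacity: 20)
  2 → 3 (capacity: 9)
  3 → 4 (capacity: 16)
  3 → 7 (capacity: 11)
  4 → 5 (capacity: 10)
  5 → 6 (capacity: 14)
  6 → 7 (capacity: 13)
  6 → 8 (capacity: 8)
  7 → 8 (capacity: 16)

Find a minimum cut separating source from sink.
Min cut value = 24, edges: (0,1), (4,5)

Min cut value: 24
Partition: S = [0, 4], T = [1, 2, 3, 5, 6, 7, 8]
Cut edges: (0,1), (4,5)

By max-flow min-cut theorem, max flow = min cut = 24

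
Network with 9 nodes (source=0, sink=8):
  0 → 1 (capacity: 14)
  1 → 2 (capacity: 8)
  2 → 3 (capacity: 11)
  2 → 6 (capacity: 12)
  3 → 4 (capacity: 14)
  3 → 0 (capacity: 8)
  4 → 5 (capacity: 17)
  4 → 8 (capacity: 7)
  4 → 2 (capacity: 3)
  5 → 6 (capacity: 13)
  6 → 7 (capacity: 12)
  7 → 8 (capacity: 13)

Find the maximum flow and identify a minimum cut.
Max flow = 8, Min cut edges: (1,2)

Maximum flow: 8
Minimum cut: (1,2)
Partition: S = [0, 1], T = [2, 3, 4, 5, 6, 7, 8]

Max-flow min-cut theorem verified: both equal 8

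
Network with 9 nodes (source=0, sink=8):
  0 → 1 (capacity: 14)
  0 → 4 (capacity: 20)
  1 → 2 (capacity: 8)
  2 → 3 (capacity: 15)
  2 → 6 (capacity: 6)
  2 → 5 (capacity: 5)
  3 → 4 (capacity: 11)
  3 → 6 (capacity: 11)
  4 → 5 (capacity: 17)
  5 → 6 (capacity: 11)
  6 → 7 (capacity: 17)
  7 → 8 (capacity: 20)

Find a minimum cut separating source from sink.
Min cut value = 17, edges: (6,7)

Min cut value: 17
Partition: S = [0, 1, 2, 3, 4, 5, 6], T = [7, 8]
Cut edges: (6,7)

By max-flow min-cut theorem, max flow = min cut = 17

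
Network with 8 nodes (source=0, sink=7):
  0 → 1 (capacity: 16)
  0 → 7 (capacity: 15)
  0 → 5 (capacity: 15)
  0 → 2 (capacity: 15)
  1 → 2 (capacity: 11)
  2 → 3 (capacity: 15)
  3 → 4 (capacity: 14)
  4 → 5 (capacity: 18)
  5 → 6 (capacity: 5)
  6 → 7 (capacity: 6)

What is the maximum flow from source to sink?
Maximum flow = 20

Max flow: 20

Flow assignment:
  0 → 1: 5/16
  0 → 7: 15/15
  1 → 2: 5/11
  2 → 3: 5/15
  3 → 4: 5/14
  4 → 5: 5/18
  5 → 6: 5/5
  6 → 7: 5/6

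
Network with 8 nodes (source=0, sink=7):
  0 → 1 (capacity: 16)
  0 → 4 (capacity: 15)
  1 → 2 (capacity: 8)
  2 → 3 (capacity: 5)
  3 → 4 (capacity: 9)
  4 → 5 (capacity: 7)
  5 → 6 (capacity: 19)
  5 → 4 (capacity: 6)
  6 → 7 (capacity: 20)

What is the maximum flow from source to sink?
Maximum flow = 7

Max flow: 7

Flow assignment:
  0 → 1: 5/16
  0 → 4: 2/15
  1 → 2: 5/8
  2 → 3: 5/5
  3 → 4: 5/9
  4 → 5: 7/7
  5 → 6: 7/19
  6 → 7: 7/20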